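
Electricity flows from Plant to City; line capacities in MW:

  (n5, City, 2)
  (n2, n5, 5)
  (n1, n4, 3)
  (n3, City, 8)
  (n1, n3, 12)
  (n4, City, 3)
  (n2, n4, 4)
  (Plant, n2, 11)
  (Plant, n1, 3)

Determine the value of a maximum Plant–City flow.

Augment Plant→n1→n3→City: bottleneck 3, flow now 3.
Augment Plant→n2→n4→City: bottleneck 3, flow now 6.
Augment Plant→n2→n5→City: bottleneck 2, flow now 8.
No augmenting path remains; maximum flow = 8.
In the residual graph, reachable from Plant: {Plant, n2, n4, n5}.
Min-cut edges: Plant→n1 (3), n4→City (3), n5→City (2); capacity 3 + 3 + 2 = 8.
This cut is saturated, so no flow can exceed 8.

8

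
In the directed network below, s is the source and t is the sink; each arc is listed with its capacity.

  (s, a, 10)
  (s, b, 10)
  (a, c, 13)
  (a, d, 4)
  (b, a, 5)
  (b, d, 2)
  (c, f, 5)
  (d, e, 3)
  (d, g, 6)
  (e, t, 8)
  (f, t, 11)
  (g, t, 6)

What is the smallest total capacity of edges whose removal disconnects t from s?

Augment s→a→c→f→t: bottleneck 5, flow now 5.
Augment s→a→d→e→t: bottleneck 3, flow now 8.
Augment s→a→d→g→t: bottleneck 1, flow now 9.
Augment s→b→d→g→t: bottleneck 2, flow now 11.
No augmenting path remains; maximum flow = 11.
By max-flow min-cut, the minimum cut capacity equals the max flow.
In the residual graph, reachable from s: {s, a, b, c}.
Min-cut edges: a→d (4), b→d (2), c→f (5); capacity 4 + 2 + 5 = 11.

11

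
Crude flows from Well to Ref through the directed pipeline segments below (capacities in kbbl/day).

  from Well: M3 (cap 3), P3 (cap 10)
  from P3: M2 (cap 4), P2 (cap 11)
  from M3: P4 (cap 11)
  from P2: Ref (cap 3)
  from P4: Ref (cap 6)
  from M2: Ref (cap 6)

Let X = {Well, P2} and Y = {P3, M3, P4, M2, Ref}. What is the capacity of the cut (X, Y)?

16

Edges leaving {Well, P2}: Well→P3 (10), Well→M3 (3), P2→Ref (3).
Cut capacity = 10 + 3 + 3 = 16.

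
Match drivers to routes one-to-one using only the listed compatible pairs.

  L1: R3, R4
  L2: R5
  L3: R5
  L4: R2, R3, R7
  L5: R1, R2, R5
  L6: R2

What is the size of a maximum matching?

5

Unit-capacity flow: source→left, listed edges, right→sink; max matching = max flow.
Augmenting path L1→R3 (+1); matched 1.
Augmenting path L2→R5 (+1); matched 2.
Augmenting path L4→R2 (+1); matched 3.
Augmenting path L5→R1 (+1); matched 4.
Augmenting path L6→R2→L4→R7 (+1); matched 5.
No augmenting path remains; maximum matching = 5.
König certificate: {L1, L4, L5, L6, R5} is a vertex cover of size 5 (every listed pair touches it), so no matching can be larger.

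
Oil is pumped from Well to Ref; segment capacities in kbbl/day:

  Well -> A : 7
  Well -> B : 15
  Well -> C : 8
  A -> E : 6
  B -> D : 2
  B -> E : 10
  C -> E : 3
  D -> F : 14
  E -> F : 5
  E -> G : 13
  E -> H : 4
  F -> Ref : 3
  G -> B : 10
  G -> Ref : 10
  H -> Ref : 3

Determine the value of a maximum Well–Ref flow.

16

Augment Well→A→E→F→Ref: bottleneck 3, flow now 3.
Augment Well→A→E→G→Ref: bottleneck 3, flow now 6.
Augment Well→B→E→G→Ref: bottleneck 7, flow now 13.
Augment Well→B→E→H→Ref: bottleneck 3, flow now 16.
No augmenting path remains; maximum flow = 16.
In the residual graph, reachable from Well: {Well, A, B, C, D, E, F, G, H}.
Min-cut edges: F→Ref (3), G→Ref (10), H→Ref (3); capacity 3 + 10 + 3 = 16.
This cut is saturated, so no flow can exceed 16.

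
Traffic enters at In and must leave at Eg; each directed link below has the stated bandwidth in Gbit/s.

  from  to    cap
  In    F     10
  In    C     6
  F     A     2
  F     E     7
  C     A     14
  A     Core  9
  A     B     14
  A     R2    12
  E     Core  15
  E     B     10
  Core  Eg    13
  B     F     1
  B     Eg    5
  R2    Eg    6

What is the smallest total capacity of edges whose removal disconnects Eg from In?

15

Augment In→F→A→Core→Eg: bottleneck 2, flow now 2.
Augment In→F→E→Core→Eg: bottleneck 7, flow now 9.
Augment In→C→A→Core→Eg: bottleneck 4, flow now 13.
Augment In→C→A→B→Eg: bottleneck 2, flow now 15.
No augmenting path remains; maximum flow = 15.
By max-flow min-cut, the minimum cut capacity equals the max flow.
In the residual graph, reachable from In: {In, F}.
Min-cut edges: In→C (6), F→A (2), F→E (7); capacity 6 + 2 + 7 = 15.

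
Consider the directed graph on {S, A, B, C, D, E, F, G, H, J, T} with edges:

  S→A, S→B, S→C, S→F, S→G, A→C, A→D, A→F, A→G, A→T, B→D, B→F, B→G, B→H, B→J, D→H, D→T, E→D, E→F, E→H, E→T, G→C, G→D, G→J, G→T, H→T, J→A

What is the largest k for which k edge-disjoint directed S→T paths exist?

3

Assign every edge capacity 1; by Menger, the answer equals the max flow.
Path S→A→T (+1); total 1.
Path S→G→T (+1); total 2.
Path S→B→D→T (+1); total 3.
No residual S→T path; max flow = 3.
Certifying cut of size 3: {S→A, S→B, S→G}.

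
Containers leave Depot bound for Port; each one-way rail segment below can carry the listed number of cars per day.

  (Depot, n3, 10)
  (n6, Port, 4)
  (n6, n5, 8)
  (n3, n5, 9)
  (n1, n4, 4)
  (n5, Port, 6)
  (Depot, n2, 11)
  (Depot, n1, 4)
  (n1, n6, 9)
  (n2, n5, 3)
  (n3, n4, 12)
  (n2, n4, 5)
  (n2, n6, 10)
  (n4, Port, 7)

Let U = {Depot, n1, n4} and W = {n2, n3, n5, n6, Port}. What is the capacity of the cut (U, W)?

Edges leaving {Depot, n1, n4}: Depot→n2 (11), Depot→n3 (10), n1→n6 (9), n4→Port (7).
Cut capacity = 11 + 10 + 9 + 7 = 37.

37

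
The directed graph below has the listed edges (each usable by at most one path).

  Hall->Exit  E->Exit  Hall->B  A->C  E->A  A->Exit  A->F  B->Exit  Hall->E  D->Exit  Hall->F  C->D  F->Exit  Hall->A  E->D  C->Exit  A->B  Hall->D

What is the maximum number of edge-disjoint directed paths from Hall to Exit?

Assign every edge capacity 1; by Menger, the answer equals the max flow.
Path Hall→Exit (+1); total 1.
Path Hall→A→Exit (+1); total 2.
Path Hall→B→Exit (+1); total 3.
Path Hall→D→Exit (+1); total 4.
Path Hall→E→Exit (+1); total 5.
Path Hall→F→Exit (+1); total 6.
No residual Hall→Exit path; max flow = 6.
Certifying cut of size 6: {Hall→A, Hall→B, Hall→D, Hall→E, Hall→Exit, Hall→F}.

6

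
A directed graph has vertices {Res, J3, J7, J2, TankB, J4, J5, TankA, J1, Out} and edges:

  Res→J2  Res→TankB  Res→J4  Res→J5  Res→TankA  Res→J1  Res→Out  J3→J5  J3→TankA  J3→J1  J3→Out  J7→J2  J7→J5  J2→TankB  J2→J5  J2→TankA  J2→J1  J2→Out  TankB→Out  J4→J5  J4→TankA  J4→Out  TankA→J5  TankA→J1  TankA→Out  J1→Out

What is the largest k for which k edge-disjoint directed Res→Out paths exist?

6

Assign every edge capacity 1; by Menger, the answer equals the max flow.
Path Res→Out (+1); total 1.
Path Res→J2→Out (+1); total 2.
Path Res→TankB→Out (+1); total 3.
Path Res→J4→Out (+1); total 4.
Path Res→TankA→Out (+1); total 5.
Path Res→J1→Out (+1); total 6.
No residual Res→Out path; max flow = 6.
Certifying cut of size 6: {Res→J1, Res→J2, Res→J4, Res→Out, Res→TankA, Res→TankB}.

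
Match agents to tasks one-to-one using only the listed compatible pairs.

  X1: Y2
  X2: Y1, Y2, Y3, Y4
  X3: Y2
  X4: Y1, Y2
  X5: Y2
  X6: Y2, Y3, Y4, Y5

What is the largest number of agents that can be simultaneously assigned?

Unit-capacity flow: source→left, listed edges, right→sink; max matching = max flow.
Augmenting path X1→Y2 (+1); matched 1.
Augmenting path X2→Y1 (+1); matched 2.
Augmenting path X6→Y3 (+1); matched 3.
Augmenting path X4→Y1→X2→Y4 (+1); matched 4.
No augmenting path remains; maximum matching = 4.
König certificate: {X2, X4, X6, Y2} is a vertex cover of size 4 (every listed pair touches it), so no matching can be larger.

4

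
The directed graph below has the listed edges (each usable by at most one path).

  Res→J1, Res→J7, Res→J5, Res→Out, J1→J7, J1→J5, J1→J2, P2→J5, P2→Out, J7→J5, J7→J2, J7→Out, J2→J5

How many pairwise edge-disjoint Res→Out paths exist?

Assign every edge capacity 1; by Menger, the answer equals the max flow.
Path Res→Out (+1); total 1.
Path Res→J7→Out (+1); total 2.
No residual Res→Out path; max flow = 2.
Certifying cut of size 2: {J7→Out, Res→Out}.

2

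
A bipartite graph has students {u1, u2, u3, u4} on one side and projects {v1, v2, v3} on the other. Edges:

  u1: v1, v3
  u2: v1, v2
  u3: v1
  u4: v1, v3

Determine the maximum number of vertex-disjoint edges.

Unit-capacity flow: source→left, listed edges, right→sink; max matching = max flow.
Augmenting path u1→v1 (+1); matched 1.
Augmenting path u2→v2 (+1); matched 2.
Augmenting path u4→v3 (+1); matched 3.
No augmenting path remains; maximum matching = 3.
König certificate: {u2, v1, v3} is a vertex cover of size 3 (every listed pair touches it), so no matching can be larger.

3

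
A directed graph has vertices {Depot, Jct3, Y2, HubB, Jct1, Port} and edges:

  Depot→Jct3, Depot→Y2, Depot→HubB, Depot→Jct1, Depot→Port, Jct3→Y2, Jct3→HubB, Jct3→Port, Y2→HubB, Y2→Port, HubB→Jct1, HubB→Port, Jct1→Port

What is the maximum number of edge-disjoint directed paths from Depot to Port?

5

Assign every edge capacity 1; by Menger, the answer equals the max flow.
Path Depot→Port (+1); total 1.
Path Depot→Jct3→Port (+1); total 2.
Path Depot→Y2→Port (+1); total 3.
Path Depot→HubB→Port (+1); total 4.
Path Depot→Jct1→Port (+1); total 5.
No residual Depot→Port path; max flow = 5.
Certifying cut of size 5: {Depot→HubB, Depot→Jct1, Depot→Jct3, Depot→Port, Depot→Y2}.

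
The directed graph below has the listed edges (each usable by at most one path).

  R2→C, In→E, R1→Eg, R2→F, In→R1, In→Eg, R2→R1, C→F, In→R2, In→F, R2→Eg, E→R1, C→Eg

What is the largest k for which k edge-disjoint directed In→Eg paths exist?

3

Assign every edge capacity 1; by Menger, the answer equals the max flow.
Path In→Eg (+1); total 1.
Path In→R2→Eg (+1); total 2.
Path In→R1→Eg (+1); total 3.
No residual In→Eg path; max flow = 3.
Certifying cut of size 3: {In→Eg, In→R2, R1→Eg}.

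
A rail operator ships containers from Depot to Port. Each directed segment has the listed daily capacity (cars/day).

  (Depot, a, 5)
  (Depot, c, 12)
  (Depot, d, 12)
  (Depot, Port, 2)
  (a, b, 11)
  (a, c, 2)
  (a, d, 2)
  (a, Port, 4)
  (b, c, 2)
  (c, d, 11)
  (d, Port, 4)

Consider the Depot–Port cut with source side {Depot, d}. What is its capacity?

23

Edges leaving {Depot, d}: Depot→a (5), Depot→c (12), Depot→Port (2), d→Port (4).
Cut capacity = 5 + 12 + 2 + 4 = 23.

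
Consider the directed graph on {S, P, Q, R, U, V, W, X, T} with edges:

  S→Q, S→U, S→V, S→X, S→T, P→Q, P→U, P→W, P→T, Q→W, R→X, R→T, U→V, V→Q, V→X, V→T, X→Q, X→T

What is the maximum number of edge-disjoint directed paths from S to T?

Assign every edge capacity 1; by Menger, the answer equals the max flow.
Path S→T (+1); total 1.
Path S→V→T (+1); total 2.
Path S→X→T (+1); total 3.
No residual S→T path; max flow = 3.
Certifying cut of size 3: {S→T, V→T, X→T}.

3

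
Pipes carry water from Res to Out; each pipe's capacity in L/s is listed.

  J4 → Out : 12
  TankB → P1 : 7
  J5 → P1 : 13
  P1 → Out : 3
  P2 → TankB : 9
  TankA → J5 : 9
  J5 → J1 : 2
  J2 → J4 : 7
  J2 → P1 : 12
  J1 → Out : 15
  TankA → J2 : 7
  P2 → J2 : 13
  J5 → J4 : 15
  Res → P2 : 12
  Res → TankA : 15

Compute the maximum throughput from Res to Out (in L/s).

17

Augment Res→P2→TankB→P1→Out: bottleneck 3, flow now 3.
Augment Res→P2→J2→J4→Out: bottleneck 7, flow now 10.
Augment Res→TankA→J5→J4→Out: bottleneck 5, flow now 15.
Augment Res→TankA→J5→J1→Out: bottleneck 2, flow now 17.
No augmenting path remains; maximum flow = 17.
In the residual graph, reachable from Res: {Res, P2, TankA, TankB, J5, J2, J4, P1}.
Min-cut edges: J5→J1 (2), J4→Out (12), P1→Out (3); capacity 2 + 12 + 3 = 17.
This cut is saturated, so no flow can exceed 17.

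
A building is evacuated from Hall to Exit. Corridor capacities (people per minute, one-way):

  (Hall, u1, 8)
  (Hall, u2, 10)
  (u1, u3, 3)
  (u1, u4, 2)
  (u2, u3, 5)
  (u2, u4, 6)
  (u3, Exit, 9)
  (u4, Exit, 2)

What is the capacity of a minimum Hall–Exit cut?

10

Augment Hall→u1→u3→Exit: bottleneck 3, flow now 3.
Augment Hall→u1→u4→Exit: bottleneck 2, flow now 5.
Augment Hall→u2→u3→Exit: bottleneck 5, flow now 10.
No augmenting path remains; maximum flow = 10.
By max-flow min-cut, the minimum cut capacity equals the max flow.
In the residual graph, reachable from Hall: {Hall, u1, u2, u4}.
Min-cut edges: u1→u3 (3), u2→u3 (5), u4→Exit (2); capacity 3 + 5 + 2 = 10.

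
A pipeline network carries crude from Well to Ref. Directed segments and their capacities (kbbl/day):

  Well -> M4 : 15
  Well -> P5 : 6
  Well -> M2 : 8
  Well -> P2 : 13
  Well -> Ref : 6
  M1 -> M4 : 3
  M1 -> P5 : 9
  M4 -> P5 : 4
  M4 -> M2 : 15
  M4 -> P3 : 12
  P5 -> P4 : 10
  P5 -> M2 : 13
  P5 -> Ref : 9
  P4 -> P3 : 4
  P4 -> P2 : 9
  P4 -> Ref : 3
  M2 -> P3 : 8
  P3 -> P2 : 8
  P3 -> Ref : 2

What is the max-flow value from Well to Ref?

Augment Well→Ref: bottleneck 6, flow now 6.
Augment Well→P5→Ref: bottleneck 6, flow now 12.
Augment Well→M4→P5→Ref: bottleneck 3, flow now 15.
Augment Well→M4→P3→Ref: bottleneck 2, flow now 17.
Augment Well→M4→P5→P4→Ref: bottleneck 1, flow now 18.
No augmenting path remains; maximum flow = 18.
In the residual graph, reachable from Well: {Well, M4, M2, P3, P2}.
Min-cut edges: Well→P5 (6), Well→Ref (6), M4→P5 (4), P3→Ref (2); capacity 6 + 6 + 4 + 2 = 18.
This cut is saturated, so no flow can exceed 18.

18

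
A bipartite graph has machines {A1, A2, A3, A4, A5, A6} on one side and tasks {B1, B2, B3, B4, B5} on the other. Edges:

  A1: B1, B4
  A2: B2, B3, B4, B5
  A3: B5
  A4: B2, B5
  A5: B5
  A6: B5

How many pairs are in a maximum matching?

Unit-capacity flow: source→left, listed edges, right→sink; max matching = max flow.
Augmenting path A1→B1 (+1); matched 1.
Augmenting path A2→B2 (+1); matched 2.
Augmenting path A3→B5 (+1); matched 3.
Augmenting path A4→B2→A2→B3 (+1); matched 4.
No augmenting path remains; maximum matching = 4.
König certificate: {A1, A2, A4, B5} is a vertex cover of size 4 (every listed pair touches it), so no matching can be larger.

4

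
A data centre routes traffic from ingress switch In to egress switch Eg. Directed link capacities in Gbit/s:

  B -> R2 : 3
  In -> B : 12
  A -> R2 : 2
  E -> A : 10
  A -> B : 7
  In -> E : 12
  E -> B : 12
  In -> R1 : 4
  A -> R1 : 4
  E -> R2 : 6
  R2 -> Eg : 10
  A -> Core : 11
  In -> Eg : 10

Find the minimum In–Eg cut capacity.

Augment In→Eg: bottleneck 10, flow now 10.
Augment In→E→R2→Eg: bottleneck 6, flow now 16.
Augment In→B→R2→Eg: bottleneck 3, flow now 19.
Augment In→E→A→R2→Eg: bottleneck 1, flow now 20.
No augmenting path remains; maximum flow = 20.
By max-flow min-cut, the minimum cut capacity equals the max flow.
In the residual graph, reachable from In: {In, E, A, Core, B, R2, R1}.
Min-cut edges: In→Eg (10), R2→Eg (10); capacity 10 + 10 = 20.

20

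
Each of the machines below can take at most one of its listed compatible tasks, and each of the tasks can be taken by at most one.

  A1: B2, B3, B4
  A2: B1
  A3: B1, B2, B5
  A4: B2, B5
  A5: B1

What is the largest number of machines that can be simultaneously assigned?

Unit-capacity flow: source→left, listed edges, right→sink; max matching = max flow.
Augmenting path A1→B2 (+1); matched 1.
Augmenting path A2→B1 (+1); matched 2.
Augmenting path A3→B5 (+1); matched 3.
Augmenting path A4→B2→A1→B3 (+1); matched 4.
No augmenting path remains; maximum matching = 4.
König certificate: {A1, A3, A4, B1} is a vertex cover of size 4 (every listed pair touches it), so no matching can be larger.

4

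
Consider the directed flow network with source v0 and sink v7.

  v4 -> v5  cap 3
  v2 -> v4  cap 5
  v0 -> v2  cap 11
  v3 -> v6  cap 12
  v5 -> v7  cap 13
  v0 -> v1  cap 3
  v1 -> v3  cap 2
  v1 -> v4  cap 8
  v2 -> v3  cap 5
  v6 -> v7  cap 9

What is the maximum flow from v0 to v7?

10

Augment v0→v1→v3→v6→v7: bottleneck 2, flow now 2.
Augment v0→v1→v4→v5→v7: bottleneck 1, flow now 3.
Augment v0→v2→v3→v6→v7: bottleneck 5, flow now 8.
Augment v0→v2→v4→v5→v7: bottleneck 2, flow now 10.
No augmenting path remains; maximum flow = 10.
In the residual graph, reachable from v0: {v0, v1, v2, v4}.
Min-cut edges: v1→v3 (2), v2→v3 (5), v4→v5 (3); capacity 2 + 5 + 3 = 10.
This cut is saturated, so no flow can exceed 10.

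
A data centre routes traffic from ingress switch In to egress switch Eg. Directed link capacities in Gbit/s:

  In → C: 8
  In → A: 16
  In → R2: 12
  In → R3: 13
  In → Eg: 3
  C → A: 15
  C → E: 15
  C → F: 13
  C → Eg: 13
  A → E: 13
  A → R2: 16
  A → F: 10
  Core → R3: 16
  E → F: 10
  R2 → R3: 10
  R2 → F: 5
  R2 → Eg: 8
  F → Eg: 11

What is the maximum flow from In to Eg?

Augment In→Eg: bottleneck 3, flow now 3.
Augment In→C→Eg: bottleneck 8, flow now 11.
Augment In→R2→Eg: bottleneck 8, flow now 19.
Augment In→A→F→Eg: bottleneck 10, flow now 29.
Augment In→R2→F→Eg: bottleneck 1, flow now 30.
No augmenting path remains; maximum flow = 30.
In the residual graph, reachable from In: {In, A, E, R2, R3, F}.
Min-cut edges: In→C (8), In→Eg (3), R2→Eg (8), F→Eg (11); capacity 8 + 3 + 8 + 11 = 30.
This cut is saturated, so no flow can exceed 30.

30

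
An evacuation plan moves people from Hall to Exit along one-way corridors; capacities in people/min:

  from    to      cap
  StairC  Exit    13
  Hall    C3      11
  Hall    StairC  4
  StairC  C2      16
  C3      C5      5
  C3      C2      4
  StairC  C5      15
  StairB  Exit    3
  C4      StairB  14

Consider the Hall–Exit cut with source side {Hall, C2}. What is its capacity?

15

Edges leaving {Hall, C2}: Hall→C3 (11), Hall→StairC (4).
Cut capacity = 11 + 4 = 15.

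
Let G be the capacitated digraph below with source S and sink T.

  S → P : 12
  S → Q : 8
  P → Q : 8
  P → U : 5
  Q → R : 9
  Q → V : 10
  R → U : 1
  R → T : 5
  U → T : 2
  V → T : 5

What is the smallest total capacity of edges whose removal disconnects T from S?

Augment S→P→U→T: bottleneck 2, flow now 2.
Augment S→Q→R→T: bottleneck 5, flow now 7.
Augment S→Q→V→T: bottleneck 3, flow now 10.
Augment S→P→Q→V→T: bottleneck 2, flow now 12.
No augmenting path remains; maximum flow = 12.
By max-flow min-cut, the minimum cut capacity equals the max flow.
In the residual graph, reachable from S: {S, P, Q, R, U, V}.
Min-cut edges: R→T (5), U→T (2), V→T (5); capacity 5 + 2 + 5 = 12.

12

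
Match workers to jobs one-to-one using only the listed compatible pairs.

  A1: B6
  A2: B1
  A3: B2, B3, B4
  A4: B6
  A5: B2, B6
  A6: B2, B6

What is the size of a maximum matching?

4

Unit-capacity flow: source→left, listed edges, right→sink; max matching = max flow.
Augmenting path A1→B6 (+1); matched 1.
Augmenting path A2→B1 (+1); matched 2.
Augmenting path A3→B2 (+1); matched 3.
Augmenting path A5→B2→A3→B3 (+1); matched 4.
No augmenting path remains; maximum matching = 4.
König certificate: {A2, A3, B2, B6} is a vertex cover of size 4 (every listed pair touches it), so no matching can be larger.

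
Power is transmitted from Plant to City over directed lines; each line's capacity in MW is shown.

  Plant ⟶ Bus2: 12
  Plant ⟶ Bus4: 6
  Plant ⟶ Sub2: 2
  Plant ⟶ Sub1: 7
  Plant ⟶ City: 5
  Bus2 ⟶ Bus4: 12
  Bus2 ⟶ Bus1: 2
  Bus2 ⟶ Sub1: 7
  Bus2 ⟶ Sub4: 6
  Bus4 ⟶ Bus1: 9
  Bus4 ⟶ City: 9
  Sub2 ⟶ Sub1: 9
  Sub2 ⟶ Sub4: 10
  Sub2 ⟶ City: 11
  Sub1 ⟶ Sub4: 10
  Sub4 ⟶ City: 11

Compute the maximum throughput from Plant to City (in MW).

Augment Plant→City: bottleneck 5, flow now 5.
Augment Plant→Bus4→City: bottleneck 6, flow now 11.
Augment Plant→Sub2→City: bottleneck 2, flow now 13.
Augment Plant→Bus2→Bus4→City: bottleneck 3, flow now 16.
Augment Plant→Bus2→Sub4→City: bottleneck 6, flow now 22.
Augment Plant→Sub1→Sub4→City: bottleneck 5, flow now 27.
No augmenting path remains; maximum flow = 27.
In the residual graph, reachable from Plant: {Plant, Bus2, Bus4, Bus1, Sub1, Sub4}.
Min-cut edges: Plant→Sub2 (2), Plant→City (5), Bus4→City (9), Sub4→City (11); capacity 2 + 5 + 9 + 11 = 27.
This cut is saturated, so no flow can exceed 27.

27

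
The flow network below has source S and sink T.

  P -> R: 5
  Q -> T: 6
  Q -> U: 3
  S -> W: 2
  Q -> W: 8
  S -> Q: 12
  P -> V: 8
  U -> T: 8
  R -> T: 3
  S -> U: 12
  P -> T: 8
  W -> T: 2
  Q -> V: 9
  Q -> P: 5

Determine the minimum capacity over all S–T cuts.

Augment S→Q→T: bottleneck 6, flow now 6.
Augment S→U→T: bottleneck 8, flow now 14.
Augment S→W→T: bottleneck 2, flow now 16.
Augment S→Q→P→T: bottleneck 5, flow now 21.
No augmenting path remains; maximum flow = 21.
By max-flow min-cut, the minimum cut capacity equals the max flow.
In the residual graph, reachable from S: {S, Q, U, V, W}.
Min-cut edges: Q→P (5), Q→T (6), U→T (8), W→T (2); capacity 5 + 6 + 8 + 2 = 21.

21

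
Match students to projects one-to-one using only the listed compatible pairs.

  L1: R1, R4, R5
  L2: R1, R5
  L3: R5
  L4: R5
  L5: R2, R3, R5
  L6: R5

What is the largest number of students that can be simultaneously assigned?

4

Unit-capacity flow: source→left, listed edges, right→sink; max matching = max flow.
Augmenting path L1→R1 (+1); matched 1.
Augmenting path L2→R5 (+1); matched 2.
Augmenting path L5→R2 (+1); matched 3.
Augmenting path L3→R5→L2→R1→L1→R4 (+1); matched 4.
No augmenting path remains; maximum matching = 4.
König certificate: {L1, L2, L5, R5} is a vertex cover of size 4 (every listed pair touches it), so no matching can be larger.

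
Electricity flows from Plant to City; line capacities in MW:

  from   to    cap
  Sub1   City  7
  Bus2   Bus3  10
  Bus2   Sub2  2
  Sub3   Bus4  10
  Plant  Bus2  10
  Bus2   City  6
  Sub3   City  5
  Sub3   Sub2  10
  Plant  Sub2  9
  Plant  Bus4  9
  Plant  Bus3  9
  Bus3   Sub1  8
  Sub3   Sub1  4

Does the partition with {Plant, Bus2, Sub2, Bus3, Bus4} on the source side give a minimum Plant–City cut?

Given cut capacity: 6 + 8 = 14.
Augment Plant→Bus2→City: bottleneck 6, flow now 6.
Augment Plant→Bus3→Sub1→City: bottleneck 7, flow now 13.
No augmenting path remains; maximum flow = 13.
In the residual graph, reachable from Plant: {Plant, Bus2, Sub2, Bus3, Bus4, Sub1}.
Min-cut edges: Bus2→City (6), Sub1→City (7); capacity 6 + 7 = 13.
Cut capacity 14 exceeds the max flow 13, so it is not minimum.

No — its capacity is 14, but the minimum cut has capacity 13.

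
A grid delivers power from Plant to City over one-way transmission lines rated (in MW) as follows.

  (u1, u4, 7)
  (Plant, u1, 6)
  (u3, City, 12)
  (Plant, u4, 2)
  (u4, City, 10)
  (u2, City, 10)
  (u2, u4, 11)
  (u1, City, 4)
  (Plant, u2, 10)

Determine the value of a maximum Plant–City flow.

18

Augment Plant→u1→City: bottleneck 4, flow now 4.
Augment Plant→u2→City: bottleneck 10, flow now 14.
Augment Plant→u4→City: bottleneck 2, flow now 16.
Augment Plant→u1→u4→City: bottleneck 2, flow now 18.
No augmenting path remains; maximum flow = 18.
In the residual graph, reachable from Plant: {Plant}.
Min-cut edges: Plant→u1 (6), Plant→u2 (10), Plant→u4 (2); capacity 6 + 10 + 2 = 18.
This cut is saturated, so no flow can exceed 18.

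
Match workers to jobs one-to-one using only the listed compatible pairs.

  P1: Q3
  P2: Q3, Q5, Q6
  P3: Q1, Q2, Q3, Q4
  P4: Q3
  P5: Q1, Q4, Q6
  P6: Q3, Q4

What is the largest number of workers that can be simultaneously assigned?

Unit-capacity flow: source→left, listed edges, right→sink; max matching = max flow.
Augmenting path P1→Q3 (+1); matched 1.
Augmenting path P2→Q5 (+1); matched 2.
Augmenting path P3→Q1 (+1); matched 3.
Augmenting path P5→Q4 (+1); matched 4.
Augmenting path P6→Q4→P5→Q6 (+1); matched 5.
No augmenting path remains; maximum matching = 5.
König certificate: {P2, P3, P5, P6, Q3} is a vertex cover of size 5 (every listed pair touches it), so no matching can be larger.

5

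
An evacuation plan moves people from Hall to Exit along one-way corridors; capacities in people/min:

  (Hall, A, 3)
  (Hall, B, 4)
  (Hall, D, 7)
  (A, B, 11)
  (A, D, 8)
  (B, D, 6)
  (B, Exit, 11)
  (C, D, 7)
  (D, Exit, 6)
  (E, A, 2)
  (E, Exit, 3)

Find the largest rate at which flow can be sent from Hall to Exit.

13

Augment Hall→B→Exit: bottleneck 4, flow now 4.
Augment Hall→D→Exit: bottleneck 6, flow now 10.
Augment Hall→A→B→Exit: bottleneck 3, flow now 13.
No augmenting path remains; maximum flow = 13.
In the residual graph, reachable from Hall: {Hall, D}.
Min-cut edges: Hall→A (3), Hall→B (4), D→Exit (6); capacity 3 + 4 + 6 = 13.
This cut is saturated, so no flow can exceed 13.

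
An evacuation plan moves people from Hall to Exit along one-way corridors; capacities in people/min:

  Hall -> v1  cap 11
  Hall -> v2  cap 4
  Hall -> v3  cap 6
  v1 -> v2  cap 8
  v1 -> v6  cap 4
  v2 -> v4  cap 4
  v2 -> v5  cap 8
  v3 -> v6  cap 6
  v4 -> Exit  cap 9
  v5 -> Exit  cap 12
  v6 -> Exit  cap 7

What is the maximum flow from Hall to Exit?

Augment Hall→v1→v6→Exit: bottleneck 4, flow now 4.
Augment Hall→v2→v4→Exit: bottleneck 4, flow now 8.
Augment Hall→v3→v6→Exit: bottleneck 3, flow now 11.
Augment Hall→v1→v2→v5→Exit: bottleneck 7, flow now 18.
Augment Hall→v3→v6→v1→v2→v5→Exit: bottleneck 1, flow now 19. (uses reverse residual edge)
No augmenting path remains; maximum flow = 19.
In the residual graph, reachable from Hall: {Hall, v1, v3, v6}.
Min-cut edges: Hall→v2 (4), v1→v2 (8), v6→Exit (7); capacity 4 + 8 + 7 = 19.
This cut is saturated, so no flow can exceed 19.

19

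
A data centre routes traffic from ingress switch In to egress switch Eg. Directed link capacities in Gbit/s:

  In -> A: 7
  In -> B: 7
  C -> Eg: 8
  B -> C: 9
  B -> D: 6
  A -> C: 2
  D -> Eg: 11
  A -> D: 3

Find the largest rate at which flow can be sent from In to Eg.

Augment In→A→C→Eg: bottleneck 2, flow now 2.
Augment In→A→D→Eg: bottleneck 3, flow now 5.
Augment In→B→C→Eg: bottleneck 6, flow now 11.
Augment In→B→D→Eg: bottleneck 1, flow now 12.
No augmenting path remains; maximum flow = 12.
In the residual graph, reachable from In: {In, A}.
Min-cut edges: In→B (7), A→C (2), A→D (3); capacity 7 + 2 + 3 = 12.
This cut is saturated, so no flow can exceed 12.

12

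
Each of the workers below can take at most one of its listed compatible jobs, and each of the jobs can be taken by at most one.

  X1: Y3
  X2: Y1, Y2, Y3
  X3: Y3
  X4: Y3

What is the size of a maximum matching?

Unit-capacity flow: source→left, listed edges, right→sink; max matching = max flow.
Augmenting path X1→Y3 (+1); matched 1.
Augmenting path X2→Y1 (+1); matched 2.
No augmenting path remains; maximum matching = 2.
König certificate: {X2, Y3} is a vertex cover of size 2 (every listed pair touches it), so no matching can be larger.

2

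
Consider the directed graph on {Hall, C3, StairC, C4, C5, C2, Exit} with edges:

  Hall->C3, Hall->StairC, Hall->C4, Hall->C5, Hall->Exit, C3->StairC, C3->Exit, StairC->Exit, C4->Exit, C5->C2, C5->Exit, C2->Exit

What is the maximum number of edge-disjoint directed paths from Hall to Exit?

Assign every edge capacity 1; by Menger, the answer equals the max flow.
Path Hall→Exit (+1); total 1.
Path Hall→C3→Exit (+1); total 2.
Path Hall→StairC→Exit (+1); total 3.
Path Hall→C4→Exit (+1); total 4.
Path Hall→C5→Exit (+1); total 5.
No residual Hall→Exit path; max flow = 5.
Certifying cut of size 5: {Hall→C3, Hall→C4, Hall→C5, Hall→Exit, Hall→StairC}.

5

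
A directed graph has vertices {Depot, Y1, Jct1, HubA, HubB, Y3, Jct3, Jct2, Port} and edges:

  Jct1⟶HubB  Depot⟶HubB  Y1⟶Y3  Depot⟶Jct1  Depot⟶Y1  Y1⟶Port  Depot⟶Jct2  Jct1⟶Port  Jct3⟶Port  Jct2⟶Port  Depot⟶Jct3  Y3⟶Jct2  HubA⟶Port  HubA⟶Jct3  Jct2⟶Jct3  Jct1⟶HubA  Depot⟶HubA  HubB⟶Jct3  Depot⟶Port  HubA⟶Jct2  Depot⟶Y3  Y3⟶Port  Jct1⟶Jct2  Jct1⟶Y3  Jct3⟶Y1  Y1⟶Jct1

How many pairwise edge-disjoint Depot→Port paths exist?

Assign every edge capacity 1; by Menger, the answer equals the max flow.
Path Depot→Port (+1); total 1.
Path Depot→Y1→Port (+1); total 2.
Path Depot→Jct1→Port (+1); total 3.
Path Depot→HubA→Port (+1); total 4.
Path Depot→Y3→Port (+1); total 5.
Path Depot→Jct3→Port (+1); total 6.
Path Depot→Jct2→Port (+1); total 7.
No residual Depot→Port path; max flow = 7.
Certifying cut of size 7: {Depot→Port, HubA→Port, Jct1→Port, Jct2→Port, Jct3→Port, Y1→Port, Y3→Port}.

7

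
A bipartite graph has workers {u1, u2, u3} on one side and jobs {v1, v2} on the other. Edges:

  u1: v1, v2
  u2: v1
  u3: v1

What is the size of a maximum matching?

2

Unit-capacity flow: source→left, listed edges, right→sink; max matching = max flow.
Augmenting path u1→v1 (+1); matched 1.
Augmenting path u2→v1→u1→v2 (+1); matched 2.
No augmenting path remains; maximum matching = 2.
König certificate: {u1, v1} is a vertex cover of size 2 (every listed pair touches it), so no matching can be larger.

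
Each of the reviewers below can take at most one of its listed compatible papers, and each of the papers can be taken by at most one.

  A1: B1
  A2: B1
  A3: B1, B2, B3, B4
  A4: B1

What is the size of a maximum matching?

Unit-capacity flow: source→left, listed edges, right→sink; max matching = max flow.
Augmenting path A1→B1 (+1); matched 1.
Augmenting path A3→B2 (+1); matched 2.
No augmenting path remains; maximum matching = 2.
König certificate: {A3, B1} is a vertex cover of size 2 (every listed pair touches it), so no matching can be larger.

2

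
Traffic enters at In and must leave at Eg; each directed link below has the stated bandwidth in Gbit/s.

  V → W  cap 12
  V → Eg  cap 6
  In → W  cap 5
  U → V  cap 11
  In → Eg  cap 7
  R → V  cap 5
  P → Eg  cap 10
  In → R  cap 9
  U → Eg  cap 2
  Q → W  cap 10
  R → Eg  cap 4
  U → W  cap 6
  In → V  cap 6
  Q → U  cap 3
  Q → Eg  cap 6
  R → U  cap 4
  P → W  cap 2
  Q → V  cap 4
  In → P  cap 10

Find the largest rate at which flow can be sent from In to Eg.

Augment In→Eg: bottleneck 7, flow now 7.
Augment In→P→Eg: bottleneck 10, flow now 17.
Augment In→R→Eg: bottleneck 4, flow now 21.
Augment In→V→Eg: bottleneck 6, flow now 27.
Augment In→R→U→Eg: bottleneck 2, flow now 29.
No augmenting path remains; maximum flow = 29.
In the residual graph, reachable from In: {In, R, U, V, W}.
Min-cut edges: In→P (10), In→Eg (7), R→Eg (4), U→Eg (2), V→Eg (6); capacity 10 + 7 + 4 + 2 + 6 = 29.
This cut is saturated, so no flow can exceed 29.

29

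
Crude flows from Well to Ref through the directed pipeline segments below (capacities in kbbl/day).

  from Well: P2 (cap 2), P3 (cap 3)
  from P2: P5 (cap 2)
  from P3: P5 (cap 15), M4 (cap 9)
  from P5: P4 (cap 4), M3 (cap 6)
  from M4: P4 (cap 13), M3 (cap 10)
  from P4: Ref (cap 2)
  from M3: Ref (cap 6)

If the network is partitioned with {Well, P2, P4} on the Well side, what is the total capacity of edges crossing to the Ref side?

7

Edges leaving {Well, P2, P4}: Well→P3 (3), P2→P5 (2), P4→Ref (2).
Cut capacity = 3 + 2 + 2 = 7.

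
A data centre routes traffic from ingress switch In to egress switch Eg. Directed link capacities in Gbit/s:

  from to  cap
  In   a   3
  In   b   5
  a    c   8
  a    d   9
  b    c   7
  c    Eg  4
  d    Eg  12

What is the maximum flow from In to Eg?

Augment In→a→c→Eg: bottleneck 3, flow now 3.
Augment In→b→c→Eg: bottleneck 1, flow now 4.
Augment In→b→c→a→d→Eg: bottleneck 3, flow now 7. (uses reverse residual edge)
No augmenting path remains; maximum flow = 7.
In the residual graph, reachable from In: {In, b, c}.
Min-cut edges: In→a (3), c→Eg (4); capacity 3 + 4 = 7.
This cut is saturated, so no flow can exceed 7.

7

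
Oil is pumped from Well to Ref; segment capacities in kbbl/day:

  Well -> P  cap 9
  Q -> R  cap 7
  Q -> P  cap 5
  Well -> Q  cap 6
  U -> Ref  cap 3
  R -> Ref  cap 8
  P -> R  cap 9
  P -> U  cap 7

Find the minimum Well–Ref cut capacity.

Augment Well→P→R→Ref: bottleneck 8, flow now 8.
Augment Well→P→U→Ref: bottleneck 1, flow now 9.
Augment Well→Q→P→U→Ref: bottleneck 2, flow now 11.
No augmenting path remains; maximum flow = 11.
By max-flow min-cut, the minimum cut capacity equals the max flow.
In the residual graph, reachable from Well: {Well, P, Q, R, U}.
Min-cut edges: R→Ref (8), U→Ref (3); capacity 8 + 3 = 11.

11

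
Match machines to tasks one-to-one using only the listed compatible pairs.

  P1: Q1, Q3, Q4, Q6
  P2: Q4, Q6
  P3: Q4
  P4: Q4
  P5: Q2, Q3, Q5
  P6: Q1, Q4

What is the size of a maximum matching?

5

Unit-capacity flow: source→left, listed edges, right→sink; max matching = max flow.
Augmenting path P1→Q1 (+1); matched 1.
Augmenting path P2→Q4 (+1); matched 2.
Augmenting path P5→Q2 (+1); matched 3.
Augmenting path P3→Q4→P2→Q6 (+1); matched 4.
Augmenting path P6→Q1→P1→Q3 (+1); matched 5.
No augmenting path remains; maximum matching = 5.
König certificate: {P1, P2, P5, P6, Q4} is a vertex cover of size 5 (every listed pair touches it), so no matching can be larger.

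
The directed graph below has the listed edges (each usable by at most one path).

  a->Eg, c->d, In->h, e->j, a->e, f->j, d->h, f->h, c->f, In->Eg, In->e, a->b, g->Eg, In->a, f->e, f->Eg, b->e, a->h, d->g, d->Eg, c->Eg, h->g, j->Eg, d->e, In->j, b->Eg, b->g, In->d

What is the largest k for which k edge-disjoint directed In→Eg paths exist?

Assign every edge capacity 1; by Menger, the answer equals the max flow.
Path In→Eg (+1); total 1.
Path In→a→Eg (+1); total 2.
Path In→d→Eg (+1); total 3.
Path In→j→Eg (+1); total 4.
Path In→h→g→Eg (+1); total 5.
No residual In→Eg path; max flow = 5.
Certifying cut of size 5: {In→Eg, In→a, In→d, In→h, j→Eg}.

5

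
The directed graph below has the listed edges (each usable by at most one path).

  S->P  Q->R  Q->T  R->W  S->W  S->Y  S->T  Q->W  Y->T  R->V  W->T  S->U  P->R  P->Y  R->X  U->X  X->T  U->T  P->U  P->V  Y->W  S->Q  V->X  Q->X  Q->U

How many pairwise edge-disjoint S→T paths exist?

6

Assign every edge capacity 1; by Menger, the answer equals the max flow.
Path S→T (+1); total 1.
Path S→Q→T (+1); total 2.
Path S→U→T (+1); total 3.
Path S→W→T (+1); total 4.
Path S→Y→T (+1); total 5.
Path S→P→R→X→T (+1); total 6.
No residual S→T path; max flow = 6.
Certifying cut of size 6: {S→P, S→Q, S→T, S→U, S→W, S→Y}.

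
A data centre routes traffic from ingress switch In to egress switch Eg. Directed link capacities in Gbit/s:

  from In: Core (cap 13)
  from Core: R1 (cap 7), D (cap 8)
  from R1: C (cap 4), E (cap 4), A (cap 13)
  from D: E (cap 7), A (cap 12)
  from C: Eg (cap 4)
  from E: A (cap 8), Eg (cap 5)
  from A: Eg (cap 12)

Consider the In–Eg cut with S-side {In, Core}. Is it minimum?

Given cut capacity: 7 + 8 = 15.
Augment In→Core→R1→C→Eg: bottleneck 4, flow now 4.
Augment In→Core→R1→E→Eg: bottleneck 3, flow now 7.
Augment In→Core→D→E→Eg: bottleneck 2, flow now 9.
Augment In→Core→D→A→Eg: bottleneck 4, flow now 13.
No augmenting path remains; maximum flow = 13.
In the residual graph, reachable from In: {In}.
Min-cut edges: In→Core (13); capacity 13 = 13.
Cut capacity 15 exceeds the max flow 13, so it is not minimum.

No — its capacity is 15, but the minimum cut has capacity 13.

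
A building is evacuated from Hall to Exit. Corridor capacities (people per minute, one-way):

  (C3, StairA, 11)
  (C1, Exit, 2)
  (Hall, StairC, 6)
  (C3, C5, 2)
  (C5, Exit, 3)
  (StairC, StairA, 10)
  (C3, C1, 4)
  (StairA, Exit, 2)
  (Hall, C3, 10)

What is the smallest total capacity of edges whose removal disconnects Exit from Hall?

Augment Hall→C3→C1→Exit: bottleneck 2, flow now 2.
Augment Hall→C3→C5→Exit: bottleneck 2, flow now 4.
Augment Hall→C3→StairA→Exit: bottleneck 2, flow now 6.
No augmenting path remains; maximum flow = 6.
By max-flow min-cut, the minimum cut capacity equals the max flow.
In the residual graph, reachable from Hall: {Hall, C3, StairC, C1, StairA}.
Min-cut edges: C3→C5 (2), C1→Exit (2), StairA→Exit (2); capacity 2 + 2 + 2 = 6.

6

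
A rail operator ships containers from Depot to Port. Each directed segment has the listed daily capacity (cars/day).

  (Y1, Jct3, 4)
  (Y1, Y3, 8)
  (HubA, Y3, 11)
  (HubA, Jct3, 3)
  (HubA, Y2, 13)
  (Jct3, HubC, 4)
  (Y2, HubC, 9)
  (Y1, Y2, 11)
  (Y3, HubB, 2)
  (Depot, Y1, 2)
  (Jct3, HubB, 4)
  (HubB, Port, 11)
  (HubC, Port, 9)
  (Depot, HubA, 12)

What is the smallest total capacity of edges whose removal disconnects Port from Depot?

Augment Depot→HubA→Jct3→HubB→Port: bottleneck 3, flow now 3.
Augment Depot→HubA→Y3→HubB→Port: bottleneck 2, flow now 5.
Augment Depot→HubA→Y2→HubC→Port: bottleneck 7, flow now 12.
Augment Depot→Y1→Jct3→HubB→Port: bottleneck 1, flow now 13.
Augment Depot→Y1→Jct3→HubC→Port: bottleneck 1, flow now 14.
No augmenting path remains; maximum flow = 14.
By max-flow min-cut, the minimum cut capacity equals the max flow.
In the residual graph, reachable from Depot: {Depot}.
Min-cut edges: Depot→HubA (12), Depot→Y1 (2); capacity 12 + 2 = 14.

14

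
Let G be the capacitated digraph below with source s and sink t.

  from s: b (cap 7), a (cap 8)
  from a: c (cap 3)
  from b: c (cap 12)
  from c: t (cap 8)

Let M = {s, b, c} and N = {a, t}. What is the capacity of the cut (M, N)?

Edges leaving {s, b, c}: s→a (8), c→t (8).
Cut capacity = 8 + 8 = 16.

16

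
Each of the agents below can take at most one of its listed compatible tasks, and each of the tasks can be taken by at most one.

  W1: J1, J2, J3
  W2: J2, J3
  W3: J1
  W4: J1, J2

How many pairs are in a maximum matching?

Unit-capacity flow: source→left, listed edges, right→sink; max matching = max flow.
Augmenting path W1→J1 (+1); matched 1.
Augmenting path W2→J2 (+1); matched 2.
Augmenting path W3→J1→W1→J3 (+1); matched 3.
No augmenting path remains; maximum matching = 3.
König certificate: {J1, J2, J3} is a vertex cover of size 3 (every listed pair touches it), so no matching can be larger.

3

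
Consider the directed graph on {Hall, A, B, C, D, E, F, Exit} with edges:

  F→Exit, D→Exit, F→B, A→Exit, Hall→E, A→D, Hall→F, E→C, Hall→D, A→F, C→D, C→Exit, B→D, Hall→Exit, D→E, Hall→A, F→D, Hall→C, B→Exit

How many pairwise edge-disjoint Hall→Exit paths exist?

5

Assign every edge capacity 1; by Menger, the answer equals the max flow.
Path Hall→Exit (+1); total 1.
Path Hall→A→Exit (+1); total 2.
Path Hall→C→Exit (+1); total 3.
Path Hall→D→Exit (+1); total 4.
Path Hall→F→Exit (+1); total 5.
No residual Hall→Exit path; max flow = 5.
Certifying cut of size 5: {C→Exit, D→Exit, Hall→A, Hall→Exit, Hall→F}.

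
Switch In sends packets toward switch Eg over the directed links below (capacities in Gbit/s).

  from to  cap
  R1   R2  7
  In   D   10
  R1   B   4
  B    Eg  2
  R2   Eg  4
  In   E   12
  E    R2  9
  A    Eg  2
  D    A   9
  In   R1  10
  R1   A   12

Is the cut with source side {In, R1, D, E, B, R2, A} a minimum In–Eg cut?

Yes — it is a minimum cut (capacity 8).

Given cut capacity: 2 + 4 + 2 = 8.
Augment In→R1→B→Eg: bottleneck 2, flow now 2.
Augment In→R1→R2→Eg: bottleneck 4, flow now 6.
Augment In→R1→A→Eg: bottleneck 2, flow now 8.
No augmenting path remains; maximum flow = 8.
Cut capacity 8 equals the max flow, so it is a minimum cut.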